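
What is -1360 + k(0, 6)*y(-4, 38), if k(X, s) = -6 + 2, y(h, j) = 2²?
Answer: -1376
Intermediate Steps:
y(h, j) = 4
k(X, s) = -4
-1360 + k(0, 6)*y(-4, 38) = -1360 - 4*4 = -1360 - 16 = -1376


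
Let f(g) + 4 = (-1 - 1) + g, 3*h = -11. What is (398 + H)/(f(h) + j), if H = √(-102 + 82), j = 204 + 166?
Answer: 1194/1081 + 6*I*√5/1081 ≈ 1.1045 + 0.012411*I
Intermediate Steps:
h = -11/3 (h = (⅓)*(-11) = -11/3 ≈ -3.6667)
j = 370
f(g) = -6 + g (f(g) = -4 + ((-1 - 1) + g) = -4 + (-2 + g) = -6 + g)
H = 2*I*√5 (H = √(-20) = 2*I*√5 ≈ 4.4721*I)
(398 + H)/(f(h) + j) = (398 + 2*I*√5)/((-6 - 11/3) + 370) = (398 + 2*I*√5)/(-29/3 + 370) = (398 + 2*I*√5)/(1081/3) = (398 + 2*I*√5)*(3/1081) = 1194/1081 + 6*I*√5/1081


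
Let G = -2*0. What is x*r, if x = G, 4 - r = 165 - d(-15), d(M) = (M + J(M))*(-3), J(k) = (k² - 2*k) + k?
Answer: 0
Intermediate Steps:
J(k) = k² - k
d(M) = -3*M - 3*M*(-1 + M) (d(M) = (M + M*(-1 + M))*(-3) = -3*M - 3*M*(-1 + M))
r = -836 (r = 4 - (165 - (-3)*(-15)²) = 4 - (165 - (-3)*225) = 4 - (165 - 1*(-675)) = 4 - (165 + 675) = 4 - 1*840 = 4 - 840 = -836)
G = 0
x = 0
x*r = 0*(-836) = 0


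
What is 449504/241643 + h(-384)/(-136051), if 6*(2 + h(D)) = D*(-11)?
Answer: 60985835318/32875771793 ≈ 1.8550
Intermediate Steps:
h(D) = -2 - 11*D/6 (h(D) = -2 + (D*(-11))/6 = -2 + (-11*D)/6 = -2 - 11*D/6)
449504/241643 + h(-384)/(-136051) = 449504/241643 + (-2 - 11/6*(-384))/(-136051) = 449504*(1/241643) + (-2 + 704)*(-1/136051) = 449504/241643 + 702*(-1/136051) = 449504/241643 - 702/136051 = 60985835318/32875771793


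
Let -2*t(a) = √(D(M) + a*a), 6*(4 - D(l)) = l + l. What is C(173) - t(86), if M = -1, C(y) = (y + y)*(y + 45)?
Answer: 75428 + 149*√3/6 ≈ 75471.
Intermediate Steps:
C(y) = 2*y*(45 + y) (C(y) = (2*y)*(45 + y) = 2*y*(45 + y))
D(l) = 4 - l/3 (D(l) = 4 - (l + l)/6 = 4 - l/3)
t(a) = -√(13/3 + a²)/2 (t(a) = -√((4 - ⅓*(-1)) + a*a)/2 = -√((4 + ⅓) + a²)/2 = -√(13/3 + a²)/2)
C(173) - t(86) = 2*173*(45 + 173) - (-1)*√(39 + 9*86²)/6 = 2*173*218 - (-1)*√(39 + 9*7396)/6 = 75428 - (-1)*√(39 + 66564)/6 = 75428 - (-1)*√66603/6 = 75428 - (-1)*149*√3/6 = 75428 - (-149)*√3/6 = 75428 + 149*√3/6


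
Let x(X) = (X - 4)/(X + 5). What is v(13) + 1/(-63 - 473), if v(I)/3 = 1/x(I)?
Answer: 3215/536 ≈ 5.9981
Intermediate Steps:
x(X) = (-4 + X)/(5 + X)
v(I) = 3*(5 + I)/(-4 + I) (v(I) = 3/(((-4 + I)/(5 + I))) = 3*((5 + I)/(-4 + I)) = 3*(5 + I)/(-4 + I))
v(13) + 1/(-63 - 473) = 3*(5 + 13)/(-4 + 13) + 1/(-63 - 473) = 3*18/9 + 1/(-536) = 3*(1/9)*18 - 1/536 = 6 - 1/536 = 3215/536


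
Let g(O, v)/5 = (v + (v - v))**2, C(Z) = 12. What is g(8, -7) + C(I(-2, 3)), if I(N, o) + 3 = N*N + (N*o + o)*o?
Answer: 257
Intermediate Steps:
I(N, o) = -3 + N**2 + o*(o + N*o) (I(N, o) = -3 + (N*N + (N*o + o)*o) = -3 + (N**2 + (o + N*o)*o) = -3 + (N**2 + o*(o + N*o)) = -3 + N**2 + o*(o + N*o))
g(O, v) = 5*v**2 (g(O, v) = 5*(v + (v - v))**2 = 5*(v + 0)**2 = 5*v**2)
g(8, -7) + C(I(-2, 3)) = 5*(-7)**2 + 12 = 5*49 + 12 = 245 + 12 = 257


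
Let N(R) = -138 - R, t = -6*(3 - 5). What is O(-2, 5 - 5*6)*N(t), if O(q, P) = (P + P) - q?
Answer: 7200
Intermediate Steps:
t = 12 (t = -6*(-2) = 12)
O(q, P) = -q + 2*P (O(q, P) = 2*P - q = -q + 2*P)
O(-2, 5 - 5*6)*N(t) = (-1*(-2) + 2*(5 - 5*6))*(-138 - 1*12) = (2 + 2*(5 - 30))*(-138 - 12) = (2 + 2*(-25))*(-150) = (2 - 50)*(-150) = -48*(-150) = 7200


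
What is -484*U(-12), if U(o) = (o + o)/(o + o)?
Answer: -484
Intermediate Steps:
U(o) = 1 (U(o) = (2*o)/((2*o)) = (2*o)*(1/(2*o)) = 1)
-484*U(-12) = -484*1 = -484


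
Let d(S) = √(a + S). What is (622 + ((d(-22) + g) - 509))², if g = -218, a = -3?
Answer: 11000 - 1050*I ≈ 11000.0 - 1050.0*I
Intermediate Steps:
d(S) = √(-3 + S)
(622 + ((d(-22) + g) - 509))² = (622 + ((√(-3 - 22) - 218) - 509))² = (622 + ((√(-25) - 218) - 509))² = (622 + ((5*I - 218) - 509))² = (622 + ((-218 + 5*I) - 509))² = (622 + (-727 + 5*I))² = (-105 + 5*I)²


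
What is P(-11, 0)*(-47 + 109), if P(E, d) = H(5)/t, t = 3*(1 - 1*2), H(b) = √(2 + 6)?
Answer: -124*√2/3 ≈ -58.454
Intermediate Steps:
H(b) = 2*√2 (H(b) = √8 = 2*√2)
t = -3 (t = 3*(1 - 2) = 3*(-1) = -3)
P(E, d) = -2*√2/3 (P(E, d) = (2*√2)/(-3) = (2*√2)*(-⅓) = -2*√2/3)
P(-11, 0)*(-47 + 109) = (-2*√2/3)*(-47 + 109) = -2*√2/3*62 = -124*√2/3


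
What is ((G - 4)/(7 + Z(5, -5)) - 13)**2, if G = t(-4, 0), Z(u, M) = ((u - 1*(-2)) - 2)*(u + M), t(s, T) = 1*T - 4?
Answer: 9801/49 ≈ 200.02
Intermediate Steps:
t(s, T) = -4 + T (t(s, T) = T - 4 = -4 + T)
Z(u, M) = u*(M + u) (Z(u, M) = ((u + 2) - 2)*(M + u) = ((2 + u) - 2)*(M + u) = u*(M + u))
G = -4 (G = -4 + 0 = -4)
((G - 4)/(7 + Z(5, -5)) - 13)**2 = ((-4 - 4)/(7 + 5*(-5 + 5)) - 13)**2 = (-8/(7 + 5*0) - 13)**2 = (-8/(7 + 0) - 13)**2 = (-8/7 - 13)**2 = (-99/7)**2 = 9801/49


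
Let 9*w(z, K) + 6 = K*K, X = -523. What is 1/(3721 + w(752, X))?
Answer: 9/307012 ≈ 2.9315e-5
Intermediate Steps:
w(z, K) = -⅔ + K²/9 (w(z, K) = -⅔ + (K*K)/9 = -⅔ + K²/9)
1/(3721 + w(752, X)) = 1/(3721 + (-⅔ + (⅑)*(-523)²)) = 1/(3721 + (-⅔ + (⅑)*273529)) = 1/(3721 + (-⅔ + 273529/9)) = 1/(3721 + 273523/9) = 1/(307012/9) = 9/307012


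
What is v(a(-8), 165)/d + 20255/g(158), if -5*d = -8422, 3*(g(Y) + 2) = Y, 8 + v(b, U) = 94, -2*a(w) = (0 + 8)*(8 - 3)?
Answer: 255914095/640072 ≈ 399.82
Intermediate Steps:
a(w) = -20 (a(w) = -(0 + 8)*(8 - 3)/2 = -4*5 = -1/2*40 = -20)
v(b, U) = 86 (v(b, U) = -8 + 94 = 86)
g(Y) = -2 + Y/3
d = 8422/5 (d = -1/5*(-8422) = 8422/5 ≈ 1684.4)
v(a(-8), 165)/d + 20255/g(158) = 86/(8422/5) + 20255/(-2 + (1/3)*158) = 86*(5/8422) + 20255/(-2 + 158/3) = 215/4211 + 20255/(152/3) = 215/4211 + 20255*(3/152) = 215/4211 + 60765/152 = 255914095/640072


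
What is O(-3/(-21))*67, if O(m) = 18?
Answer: 1206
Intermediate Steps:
O(-3/(-21))*67 = 18*67 = 1206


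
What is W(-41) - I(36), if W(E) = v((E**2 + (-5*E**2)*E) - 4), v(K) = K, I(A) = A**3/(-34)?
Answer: 5910122/17 ≈ 3.4765e+5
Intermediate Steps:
I(A) = -A**3/34 (I(A) = A**3*(-1/34) = -A**3/34)
W(E) = -4 + E**2 - 5*E**3 (W(E) = (E**2 + (-5*E**2)*E) - 4 = (E**2 - 5*E**3) - 4 = -4 + E**2 - 5*E**3)
W(-41) - I(36) = (-4 + (-41)**2 - 5*(-41)**3) - (-1)*36**3/34 = (-4 + 1681 - 5*(-68921)) - (-1)*46656/34 = (-4 + 1681 + 344605) - 1*(-23328/17) = 346282 + 23328/17 = 5910122/17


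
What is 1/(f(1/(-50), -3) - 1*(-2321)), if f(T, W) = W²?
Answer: 1/2330 ≈ 0.00042918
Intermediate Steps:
1/(f(1/(-50), -3) - 1*(-2321)) = 1/((-3)² - 1*(-2321)) = 1/(9 + 2321) = 1/2330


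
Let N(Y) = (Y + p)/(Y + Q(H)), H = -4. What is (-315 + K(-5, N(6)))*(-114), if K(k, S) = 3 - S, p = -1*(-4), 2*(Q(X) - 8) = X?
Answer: 35663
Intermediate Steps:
Q(X) = 8 + X/2
p = 4
N(Y) = (4 + Y)/(6 + Y) (N(Y) = (Y + 4)/(Y + (8 + (½)*(-4))) = (4 + Y)/(Y + (8 - 2)) = (4 + Y)/(Y + 6) = (4 + Y)/(6 + Y))
(-315 + K(-5, N(6)))*(-114) = (-315 + (3 - (4 + 6)/(6 + 6)))*(-114) = (-315 + (3 - 10/12))*(-114) = (-315 + (3 - 1*⅚))*(-114) = (-315 + (3 - ⅚))*(-114) = (-315 + 13/6)*(-114) = -1877/6*(-114) = 35663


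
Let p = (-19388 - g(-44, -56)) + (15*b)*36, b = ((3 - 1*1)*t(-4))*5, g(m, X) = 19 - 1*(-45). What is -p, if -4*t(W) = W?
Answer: 14052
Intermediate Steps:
g(m, X) = 64 (g(m, X) = 19 + 45 = 64)
t(W) = -W/4
b = 10 (b = ((3 - 1*1)*(-¼*(-4)))*5 = ((3 - 1)*1)*5 = (2*1)*5 = 2*5 = 10)
p = -14052 (p = (-19388 - 1*64) + (15*10)*36 = (-19388 - 64) + 150*36 = -19452 + 5400 = -14052)
-p = -1*(-14052) = 14052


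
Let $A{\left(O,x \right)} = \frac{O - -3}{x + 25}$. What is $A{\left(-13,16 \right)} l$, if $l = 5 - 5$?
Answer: $0$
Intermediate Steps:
$A{\left(O,x \right)} = \frac{3 + O}{25 + x}$ ($A{\left(O,x \right)} = \frac{O + \left(-8 + 11\right)}{25 + x} = \frac{O + 3}{25 + x} = \frac{3 + O}{25 + x}$)
$l = 0$ ($l = 5 - 5 = 0$)
$A{\left(-13,16 \right)} l = \frac{3 - 13}{25 + 16} \cdot 0 = \frac{1}{41} \left(-10\right) 0 = \left(- \frac{10}{41}\right) 0 = 0$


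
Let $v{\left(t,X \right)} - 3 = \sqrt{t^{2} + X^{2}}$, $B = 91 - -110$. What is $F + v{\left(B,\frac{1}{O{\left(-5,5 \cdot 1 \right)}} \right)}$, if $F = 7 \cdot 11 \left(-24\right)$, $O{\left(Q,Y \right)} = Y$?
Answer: $-1845 + \frac{\sqrt{1010026}}{5} \approx -1644.0$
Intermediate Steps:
$F = -1848$ ($F = 77 \left(-24\right) = -1848$)
$B = 201$ ($B = 91 + 110 = 201$)
$v{\left(t,X \right)} = 3 + \sqrt{X^{2} + t^{2}}$ ($v{\left(t,X \right)} = 3 + \sqrt{t^{2} + X^{2}} = 3 + \sqrt{X^{2} + t^{2}}$)
$F + v{\left(B,\frac{1}{O{\left(-5,5 \cdot 1 \right)}} \right)} = -1848 + \left(3 + \sqrt{\left(\frac{1}{5 \cdot 1}\right)^{2} + 201^{2}}\right) = -1848 + \left(3 + \sqrt{\left(\frac{1}{5}\right)^{2} + 40401}\right) = -1848 + \left(3 + \sqrt{\frac{1}{25} + 40401}\right) = -1848 + \left(3 + \sqrt{\frac{1010026}{25}}\right) = -1848 + \left(3 + \frac{\sqrt{1010026}}{5}\right) = -1845 + \frac{\sqrt{1010026}}{5}$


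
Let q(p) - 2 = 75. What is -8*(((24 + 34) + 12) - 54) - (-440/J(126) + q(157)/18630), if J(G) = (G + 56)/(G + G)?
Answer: 116548279/242190 ≈ 481.23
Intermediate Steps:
q(p) = 77 (q(p) = 2 + 75 = 77)
J(G) = (56 + G)/(2*G) (J(G) = (56 + G)/((2*G)) = (56 + G)*(1/(2*G)) = (56 + G)/(2*G))
-8*(((24 + 34) + 12) - 54) - (-440/J(126) + q(157)/18630) = -8*(((24 + 34) + 12) - 54) - (-440*252/(56 + 126) + 77/18630) = -8*((58 + 12) - 54) - (-440/((1/2)*(1/126)*182) + 77*(1/18630)) = -8*(70 - 54) - (-440/13/18 + 77/18630) = -8*16 - (-440*18/13 + 77/18630) = -128 - (-7920/13 + 77/18630) = -128 - 1*(-147548599/242190) = -128 + 147548599/242190 = 116548279/242190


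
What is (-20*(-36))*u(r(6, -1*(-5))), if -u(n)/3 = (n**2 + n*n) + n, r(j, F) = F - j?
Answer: -2160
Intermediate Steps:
u(n) = -6*n**2 - 3*n (u(n) = -3*((n**2 + n*n) + n) = -3*((n**2 + n**2) + n) = -3*(2*n**2 + n) = -3*(n + 2*n**2) = -6*n**2 - 3*n)
(-20*(-36))*u(r(6, -1*(-5))) = (-20*(-36))*(-3*(-1*(-5) - 1*6)*(1 + 2*(-1*(-5) - 1*6))) = 720*(-3*(5 - 6)*(1 + 2*(5 - 6))) = 720*(-3*(-1)*(1 + 2*(-1))) = 720*(-3*(-1)*(1 - 2)) = 720*(-3*(-1)*(-1)) = 720*(-3) = -2160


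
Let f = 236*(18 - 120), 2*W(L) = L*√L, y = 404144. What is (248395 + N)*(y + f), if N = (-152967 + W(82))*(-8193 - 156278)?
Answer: 9562187303397344 - 2562943698392*√82 ≈ 9.5390e+15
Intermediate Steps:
W(L) = L^(3/2)/2 (W(L) = (L*√L)/2 = L^(3/2)/2)
N = 25158635457 - 6743311*√82 (N = (-152967 + 82^(3/2)/2)*(-8193 - 156278) = (-152967 + (82*√82)/2)*(-164471) = (-152967 + 41*√82)*(-164471) = 25158635457 - 6743311*√82 ≈ 2.5098e+10)
f = -24072 (f = 236*(-102) = -24072)
(248395 + N)*(y + f) = (248395 + (25158635457 - 6743311*√82))*(404144 - 24072) = (25158883852 - 6743311*√82)*380072 = 9562187303397344 - 2562943698392*√82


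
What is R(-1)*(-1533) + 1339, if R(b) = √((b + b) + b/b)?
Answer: 1339 - 1533*I ≈ 1339.0 - 1533.0*I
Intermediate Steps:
R(b) = √(1 + 2*b) (R(b) = √(2*b + 1) = √(1 + 2*b))
R(-1)*(-1533) + 1339 = √(1 + 2*(-1))*(-1533) + 1339 = √(1 - 2)*(-1533) + 1339 = √(-1)*(-1533) + 1339 = I*(-1533) + 1339 = -1533*I + 1339 = 1339 - 1533*I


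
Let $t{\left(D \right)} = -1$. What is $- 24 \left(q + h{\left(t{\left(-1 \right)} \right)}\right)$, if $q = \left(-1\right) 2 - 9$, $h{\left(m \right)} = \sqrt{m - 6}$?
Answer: $264 - 24 i \sqrt{7} \approx 264.0 - 63.498 i$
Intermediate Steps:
$h{\left(m \right)} = \sqrt{-6 + m}$
$q = -11$ ($q = -2 - 9 = -11$)
$- 24 \left(q + h{\left(t{\left(-1 \right)} \right)}\right) = - 24 \left(-11 + \sqrt{-6 - 1}\right) = - 24 \left(-11 + \sqrt{-7}\right) = - 24 \left(-11 + i \sqrt{7}\right) = 264 - 24 i \sqrt{7}$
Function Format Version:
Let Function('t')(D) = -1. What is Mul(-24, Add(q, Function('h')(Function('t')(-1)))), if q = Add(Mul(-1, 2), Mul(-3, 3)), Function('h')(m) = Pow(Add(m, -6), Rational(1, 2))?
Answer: Add(264, Mul(-24, I, Pow(7, Rational(1, 2)))) ≈ Add(264.00, Mul(-63.498, I))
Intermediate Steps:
Function('h')(m) = Pow(Add(-6, m), Rational(1, 2))
q = -11 (q = Add(-2, -9) = -11)
Mul(-24, Add(q, Function('h')(Function('t')(-1)))) = Mul(-24, Add(-11, Pow(Add(-6, -1), Rational(1, 2)))) = Mul(-24, Add(-11, Pow(-7, Rational(1, 2)))) = Mul(-24, Add(-11, Mul(I, Pow(7, Rational(1, 2))))) = Add(264, Mul(-24, I, Pow(7, Rational(1, 2))))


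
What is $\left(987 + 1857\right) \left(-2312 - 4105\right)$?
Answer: $-18249948$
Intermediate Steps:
$\left(987 + 1857\right) \left(-2312 - 4105\right) = 2844 \left(-6417\right) = -18249948$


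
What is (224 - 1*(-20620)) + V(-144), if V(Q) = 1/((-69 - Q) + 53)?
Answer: 2668033/128 ≈ 20844.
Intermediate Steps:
V(Q) = 1/(-16 - Q)
(224 - 1*(-20620)) + V(-144) = (224 - 1*(-20620)) - 1/(16 - 144) = (224 + 20620) - 1/(-128) = 20844 - 1*(-1/128) = 20844 + 1/128 = 2668033/128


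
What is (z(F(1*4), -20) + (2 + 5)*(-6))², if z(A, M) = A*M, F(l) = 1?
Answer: 3844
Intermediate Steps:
(z(F(1*4), -20) + (2 + 5)*(-6))² = (1*(-20) + (2 + 5)*(-6))² = (-20 + 7*(-6))² = (-20 - 42)² = (-62)² = 3844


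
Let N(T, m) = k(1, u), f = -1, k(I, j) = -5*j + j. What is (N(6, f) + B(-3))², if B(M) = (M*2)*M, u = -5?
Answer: 1444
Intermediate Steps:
k(I, j) = -4*j
N(T, m) = 20 (N(T, m) = -4*(-5) = 20)
B(M) = 2*M² (B(M) = (2*M)*M = 2*M²)
(N(6, f) + B(-3))² = (20 + 2*(-3)²)² = (20 + 2*9)² = (20 + 18)² = 38² = 1444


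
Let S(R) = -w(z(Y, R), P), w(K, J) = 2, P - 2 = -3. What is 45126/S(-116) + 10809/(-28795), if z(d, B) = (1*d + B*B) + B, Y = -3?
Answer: -649712394/28795 ≈ -22563.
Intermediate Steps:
P = -1 (P = 2 - 3 = -1)
z(d, B) = B + d + B² (z(d, B) = (d + B²) + B = B + d + B²)
S(R) = -2 (S(R) = -1*2 = -2)
45126/S(-116) + 10809/(-28795) = 45126/(-2) + 10809/(-28795) = 45126*(-½) + 10809*(-1/28795) = -22563 - 10809/28795 = -649712394/28795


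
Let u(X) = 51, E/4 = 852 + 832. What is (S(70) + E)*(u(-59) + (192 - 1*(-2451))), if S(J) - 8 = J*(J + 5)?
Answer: 32311836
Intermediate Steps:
E = 6736 (E = 4*(852 + 832) = 4*1684 = 6736)
S(J) = 8 + J*(5 + J) (S(J) = 8 + J*(J + 5) = 8 + J*(5 + J))
(S(70) + E)*(u(-59) + (192 - 1*(-2451))) = ((8 + 70**2 + 5*70) + 6736)*(51 + (192 - 1*(-2451))) = ((8 + 4900 + 350) + 6736)*(51 + (192 + 2451)) = (5258 + 6736)*(51 + 2643) = 11994*2694 = 32311836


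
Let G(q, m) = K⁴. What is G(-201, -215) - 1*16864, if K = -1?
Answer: -16863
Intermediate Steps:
G(q, m) = 1 (G(q, m) = (-1)⁴ = 1)
G(-201, -215) - 1*16864 = 1 - 1*16864 = 1 - 16864 = -16863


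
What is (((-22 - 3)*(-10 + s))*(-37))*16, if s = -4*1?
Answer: -207200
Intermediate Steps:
s = -4
(((-22 - 3)*(-10 + s))*(-37))*16 = (((-22 - 3)*(-10 - 4))*(-37))*16 = (-25*(-14)*(-37))*16 = (350*(-37))*16 = -12950*16 = -207200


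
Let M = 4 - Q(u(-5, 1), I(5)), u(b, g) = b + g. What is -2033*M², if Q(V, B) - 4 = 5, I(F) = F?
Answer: -50825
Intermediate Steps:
Q(V, B) = 9 (Q(V, B) = 4 + 5 = 9)
M = -5 (M = 4 - 1*9 = 4 - 9 = -5)
-2033*M² = -2033*(-5)² = -2033*25 = -50825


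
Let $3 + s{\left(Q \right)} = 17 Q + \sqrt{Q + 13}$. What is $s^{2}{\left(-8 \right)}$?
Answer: $\left(139 - \sqrt{5}\right)^{2} \approx 18704.0$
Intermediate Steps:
$s{\left(Q \right)} = -3 + \sqrt{13 + Q} + 17 Q$ ($s{\left(Q \right)} = -3 + \left(17 Q + \sqrt{Q + 13}\right) = -3 + \left(17 Q + \sqrt{13 + Q}\right) = -3 + \left(\sqrt{13 + Q} + 17 Q\right) = -3 + \sqrt{13 + Q} + 17 Q$)
$s^{2}{\left(-8 \right)} = \left(-3 + \sqrt{13 - 8} + 17 \left(-8\right)\right)^{2} = \left(-3 + \sqrt{5} - 136\right)^{2} = \left(-139 + \sqrt{5}\right)^{2}$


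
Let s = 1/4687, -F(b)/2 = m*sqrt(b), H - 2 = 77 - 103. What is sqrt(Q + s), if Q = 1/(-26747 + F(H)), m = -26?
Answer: sqrt(1/4687 - 1/(26747 - 104*I*sqrt(6))) ≈ 0.013265 - 1.34e-5*I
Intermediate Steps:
H = -24 (H = 2 + (77 - 103) = 2 - 26 = -24)
F(b) = 52*sqrt(b) (F(b) = -(-52)*sqrt(b) = 52*sqrt(b))
s = 1/4687 ≈ 0.00021336
Q = 1/(-26747 + 104*I*sqrt(6)) (Q = 1/(-26747 + 52*sqrt(-24)) = 1/(-26747 + 52*(2*I*sqrt(6))) = 1/(-26747 + 104*I*sqrt(6)) ≈ -3.7384e-5 - 3.561e-7*I)
sqrt(Q + s) = sqrt((-26747/715466905 - 104*I*sqrt(6)/715466905) + 1/4687) = sqrt(590103716/3353393383735 - 104*I*sqrt(6)/715466905)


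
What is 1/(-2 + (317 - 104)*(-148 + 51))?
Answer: -1/20663 ≈ -4.8396e-5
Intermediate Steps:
1/(-2 + (317 - 104)*(-148 + 51)) = 1/(-2 + 213*(-97)) = 1/(-2 - 20661) = 1/(-20663) = -1/20663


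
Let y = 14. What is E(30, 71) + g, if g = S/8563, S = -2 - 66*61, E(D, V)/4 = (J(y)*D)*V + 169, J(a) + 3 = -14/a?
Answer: -286042480/8563 ≈ -33405.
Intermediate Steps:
J(a) = -3 - 14/a
E(D, V) = 676 - 16*D*V (E(D, V) = 4*(((-3 - 14/14)*D)*V + 169) = 4*(((-3 - 14*1/14)*D)*V + 169) = 4*(((-3 - 1)*D)*V + 169) = 4*((-4*D)*V + 169) = 4*(-4*D*V + 169) = 4*(169 - 4*D*V) = 676 - 16*D*V)
S = -4028 (S = -2 - 4026 = -4028)
g = -4028/8563 ≈ -0.47040
E(30, 71) + g = (676 - 16*30*71) - 4028/8563 = (676 - 34080) - 4028/8563 = -33404 - 4028/8563 = -286042480/8563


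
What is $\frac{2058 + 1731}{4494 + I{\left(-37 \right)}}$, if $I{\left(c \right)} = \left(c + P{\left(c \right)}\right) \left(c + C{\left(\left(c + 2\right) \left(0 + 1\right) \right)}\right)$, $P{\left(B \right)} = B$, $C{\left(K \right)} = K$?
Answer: $\frac{1263}{3274} \approx 0.38577$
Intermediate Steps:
$I{\left(c \right)} = 2 c \left(2 + 2 c\right)$ ($I{\left(c \right)} = \left(c + c\right) \left(c + \left(c + 2\right) \left(0 + 1\right)\right) = 2 c \left(c + \left(2 + c\right) 1\right) = 2 c \left(c + \left(2 + c\right)\right) = 2 c \left(2 + 2 c\right)$)
$\frac{2058 + 1731}{4494 + I{\left(-37 \right)}} = \frac{2058 + 1731}{4494 + 4 \left(-37\right) \left(1 - 37\right)} = \frac{3789}{4494 + 4 \left(-37\right) \left(-36\right)} = \frac{3789}{4494 + 5328} = \frac{3789}{9822} = 3789 \cdot \frac{1}{9822} = \frac{1263}{3274}$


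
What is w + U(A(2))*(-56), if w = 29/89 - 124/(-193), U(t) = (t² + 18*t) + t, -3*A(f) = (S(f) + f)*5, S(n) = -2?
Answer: 16633/17177 ≈ 0.96833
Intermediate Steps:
A(f) = 10/3 - 5*f/3 (A(f) = -(-2 + f)*5/3 = -(-10 + 5*f)/3 = 10/3 - 5*f/3)
U(t) = t² + 19*t
w = 16633/17177 (w = 29*(1/89) - 124*(-1/193) = 29/89 + 124/193 = 16633/17177 ≈ 0.96833)
w + U(A(2))*(-56) = 16633/17177 + ((10/3 - 5/3*2)*(19 + (10/3 - 5/3*2)))*(-56) = 16633/17177 + ((10/3 - 10/3)*(19 + (10/3 - 10/3)))*(-56) = 16633/17177 + (0*(19 + 0))*(-56) = 16633/17177 + (0*19)*(-56) = 16633/17177 + 0*(-56) = 16633/17177 + 0 = 16633/17177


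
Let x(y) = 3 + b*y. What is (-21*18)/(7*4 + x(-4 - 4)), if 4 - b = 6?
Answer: -378/47 ≈ -8.0426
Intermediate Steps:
b = -2 (b = 4 - 1*6 = 4 - 6 = -2)
x(y) = 3 - 2*y
(-21*18)/(7*4 + x(-4 - 4)) = (-21*18)/(7*4 + (3 - 2*(-4 - 4))) = -378/(28 + (3 - 2*(-8))) = -378/(28 + (3 + 16)) = -378/(28 + 19) = -378/47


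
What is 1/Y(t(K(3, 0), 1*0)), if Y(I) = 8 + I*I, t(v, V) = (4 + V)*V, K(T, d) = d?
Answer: ⅛ ≈ 0.12500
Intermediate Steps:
t(v, V) = V*(4 + V)
Y(I) = 8 + I²
1/Y(t(K(3, 0), 1*0)) = 1/(8 + ((1*0)*(4 + 1*0))²) = 1/(8 + (0*(4 + 0))²) = 1/(8 + (0*4)²) = 1/(8 + 0²) = 1/(8 + 0) = 1/8 = ⅛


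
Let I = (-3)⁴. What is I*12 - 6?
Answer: 966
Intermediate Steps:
I = 81
I*12 - 6 = 81*12 - 6 = 972 - 6 = 966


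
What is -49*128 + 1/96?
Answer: -602111/96 ≈ -6272.0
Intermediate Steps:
-49*128 + 1/96 = -6272 + 1/96 = -602111/96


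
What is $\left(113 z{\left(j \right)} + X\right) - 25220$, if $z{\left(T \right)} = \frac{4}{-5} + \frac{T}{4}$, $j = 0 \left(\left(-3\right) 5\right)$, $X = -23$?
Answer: $- \frac{126667}{5} \approx -25333.0$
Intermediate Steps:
$j = 0$ ($j = 0 \left(-15\right) = 0$)
$z{\left(T \right)} = - \frac{4}{5} + \frac{T}{4}$ ($z{\left(T \right)} = 4 \left(- \frac{1}{5}\right) + T \frac{1}{4} = - \frac{4}{5} + \frac{T}{4}$)
$\left(113 z{\left(j \right)} + X\right) - 25220 = \left(113 \left(- \frac{4}{5} + \frac{1}{4} \cdot 0\right) - 23\right) - 25220 = \left(113 \left(- \frac{4}{5} + 0\right) - 23\right) - 25220 = \left(113 \left(- \frac{4}{5}\right) - 23\right) - 25220 = \left(- \frac{452}{5} - 23\right) - 25220 = - \frac{567}{5} - 25220 = - \frac{126667}{5}$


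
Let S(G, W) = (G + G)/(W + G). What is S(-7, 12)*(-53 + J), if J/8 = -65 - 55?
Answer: 14182/5 ≈ 2836.4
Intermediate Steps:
J = -960 (J = 8*(-65 - 55) = 8*(-120) = -960)
S(G, W) = 2*G/(G + W) (S(G, W) = (2*G)/(G + W) = 2*G/(G + W))
S(-7, 12)*(-53 + J) = (2*(-7)/(-7 + 12))*(-53 - 960) = (2*(-7)/5)*(-1013) = (2*(-7)*(1/5))*(-1013) = -14/5*(-1013) = 14182/5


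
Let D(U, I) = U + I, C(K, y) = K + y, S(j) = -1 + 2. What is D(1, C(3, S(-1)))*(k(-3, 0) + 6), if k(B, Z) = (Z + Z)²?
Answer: 30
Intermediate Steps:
S(j) = 1
k(B, Z) = 4*Z² (k(B, Z) = (2*Z)² = 4*Z²)
D(U, I) = I + U
D(1, C(3, S(-1)))*(k(-3, 0) + 6) = ((3 + 1) + 1)*(4*0² + 6) = (4 + 1)*(4*0 + 6) = 5*(0 + 6) = 5*6 = 30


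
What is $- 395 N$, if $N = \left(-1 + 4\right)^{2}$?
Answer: $-3555$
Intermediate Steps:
$N = 9$ ($N = 3^{2} = 9$)
$- 395 N = \left(-395\right) 9 = -3555$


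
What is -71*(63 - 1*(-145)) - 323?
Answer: -15091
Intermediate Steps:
-71*(63 - 1*(-145)) - 323 = -71*(63 + 145) - 323 = -71*208 - 323 = -14768 - 323 = -15091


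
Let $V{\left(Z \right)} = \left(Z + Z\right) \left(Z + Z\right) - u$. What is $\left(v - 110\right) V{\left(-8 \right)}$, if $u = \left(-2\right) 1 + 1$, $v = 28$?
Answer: $-21074$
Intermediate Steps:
$u = -1$ ($u = -2 + 1 = -1$)
$V{\left(Z \right)} = 1 + 4 Z^{2}$ ($V{\left(Z \right)} = \left(Z + Z\right) \left(Z + Z\right) - -1 = 2 Z 2 Z + 1 = 4 Z^{2} + 1 = 1 + 4 Z^{2}$)
$\left(v - 110\right) V{\left(-8 \right)} = \left(28 - 110\right) \left(1 + 4 \left(-8\right)^{2}\right) = - 82 \left(1 + 4 \cdot 64\right) = - 82 \left(1 + 256\right) = \left(-82\right) 257 = -21074$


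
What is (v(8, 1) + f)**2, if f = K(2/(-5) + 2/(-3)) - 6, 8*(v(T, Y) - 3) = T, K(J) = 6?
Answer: 16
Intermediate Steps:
v(T, Y) = 3 + T/8
f = 0 (f = 6 - 6 = 0)
(v(8, 1) + f)**2 = ((3 + (1/8)*8) + 0)**2 = ((3 + 1) + 0)**2 = (4 + 0)**2 = 4**2 = 16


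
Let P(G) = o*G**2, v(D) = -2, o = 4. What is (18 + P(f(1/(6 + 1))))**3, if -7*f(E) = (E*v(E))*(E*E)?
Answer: 1117302258250079239834504/191581231380566414401 ≈ 5832.0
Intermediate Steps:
f(E) = 2*E**3/7 (f(E) = -E*(-2)*E*E/7 = -(-2*E)*E**2/7 = -(-2)*E**3/7 = 2*E**3/7)
P(G) = 4*G**2
(18 + P(f(1/(6 + 1))))**3 = (18 + 4*(2*(1/(6 + 1))**3/7)**2)**3 = (18 + 4*(2*(1/7)**3/7)**2)**3 = (18 + 4*((2/7)*(1/343))**2)**3 = (18 + 4*(2/2401)**2)**3 = (18 + 4*(4/5764801))**3 = (18 + 16/5764801)**3 = (103766434/5764801)**3 = 1117302258250079239834504/191581231380566414401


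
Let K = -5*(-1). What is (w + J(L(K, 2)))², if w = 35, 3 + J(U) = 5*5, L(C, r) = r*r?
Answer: 3249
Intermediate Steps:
K = 5
L(C, r) = r²
J(U) = 22 (J(U) = -3 + 5*5 = -3 + 25 = 22)
(w + J(L(K, 2)))² = (35 + 22)² = 57² = 3249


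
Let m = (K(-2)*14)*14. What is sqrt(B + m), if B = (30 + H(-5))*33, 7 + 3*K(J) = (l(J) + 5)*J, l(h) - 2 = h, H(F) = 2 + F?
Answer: I*sqrt(1977)/3 ≈ 14.821*I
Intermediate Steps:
l(h) = 2 + h
K(J) = -7/3 + J*(7 + J)/3 (K(J) = -7/3 + (((2 + J) + 5)*J)/3 = -7/3 + ((7 + J)*J)/3 = -7/3 + (J*(7 + J))/3 = -7/3 + J*(7 + J)/3)
B = 891 (B = (30 + (2 - 5))*33 = (30 - 3)*33 = 27*33 = 891)
m = -3332/3 (m = ((-7/3 + (1/3)*(-2)**2 + (7/3)*(-2))*14)*14 = ((-7/3 + (1/3)*4 - 14/3)*14)*14 = ((-7/3 + 4/3 - 14/3)*14)*14 = -17/3*14*14 = -238/3*14 = -3332/3 ≈ -1110.7)
sqrt(B + m) = sqrt(891 - 3332/3) = sqrt(-659/3) = I*sqrt(1977)/3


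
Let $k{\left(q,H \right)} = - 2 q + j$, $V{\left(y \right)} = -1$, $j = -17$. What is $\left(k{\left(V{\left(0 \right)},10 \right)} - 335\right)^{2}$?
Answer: $122500$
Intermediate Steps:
$k{\left(q,H \right)} = -17 - 2 q$ ($k{\left(q,H \right)} = - 2 q - 17 = -17 - 2 q$)
$\left(k{\left(V{\left(0 \right)},10 \right)} - 335\right)^{2} = \left(\left(-17 - -2\right) - 335\right)^{2} = \left(\left(-17 + 2\right) - 335\right)^{2} = \left(-15 - 335\right)^{2} = \left(-350\right)^{2} = 122500$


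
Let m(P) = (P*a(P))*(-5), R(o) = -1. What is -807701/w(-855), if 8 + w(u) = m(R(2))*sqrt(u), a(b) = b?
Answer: 6461608/21439 - 12115515*I*sqrt(95)/21439 ≈ 301.4 - 5508.1*I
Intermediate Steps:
m(P) = -5*P**2 (m(P) = (P*P)*(-5) = P**2*(-5) = -5*P**2)
w(u) = -8 - 5*sqrt(u) (w(u) = -8 + (-5*(-1)**2)*sqrt(u) = -8 + (-5*1)*sqrt(u) = -8 - 5*sqrt(u))
-807701/w(-855) = -807701/(-8 - 15*I*sqrt(95))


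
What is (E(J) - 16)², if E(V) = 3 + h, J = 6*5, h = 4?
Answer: 81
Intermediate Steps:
J = 30
E(V) = 7 (E(V) = 3 + 4 = 7)
(E(J) - 16)² = (7 - 16)² = (-9)² = 81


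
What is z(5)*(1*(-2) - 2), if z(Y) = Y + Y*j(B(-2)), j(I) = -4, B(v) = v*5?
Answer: 60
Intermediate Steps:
B(v) = 5*v
z(Y) = -3*Y (z(Y) = Y + Y*(-4) = Y - 4*Y = -3*Y)
z(5)*(1*(-2) - 2) = (-3*5)*(1*(-2) - 2) = -15*(-2 - 2) = -15*(-4) = 60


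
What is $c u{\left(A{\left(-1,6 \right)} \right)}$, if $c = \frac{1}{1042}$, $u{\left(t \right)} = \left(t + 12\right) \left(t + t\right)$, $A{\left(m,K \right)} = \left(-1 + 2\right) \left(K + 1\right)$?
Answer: $\frac{133}{521} \approx 0.25528$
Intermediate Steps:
$A{\left(m,K \right)} = 1 + K$ ($A{\left(m,K \right)} = 1 \left(1 + K\right) = 1 + K$)
$u{\left(t \right)} = 2 t \left(12 + t\right)$ ($u{\left(t \right)} = \left(12 + t\right) 2 t = 2 t \left(12 + t\right)$)
$c = \frac{1}{1042} \approx 0.00095969$
$c u{\left(A{\left(-1,6 \right)} \right)} = \frac{2 \left(1 + 6\right) \left(12 + \left(1 + 6\right)\right)}{1042} = \frac{2 \cdot 7 \left(12 + 7\right)}{1042} = \frac{2 \cdot 7 \cdot 19}{1042} = \frac{1}{1042} \cdot 266 = \frac{133}{521}$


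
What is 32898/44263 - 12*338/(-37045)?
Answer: 1398237138/1639722835 ≈ 0.85273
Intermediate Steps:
32898/44263 - 12*338/(-37045) = 32898*(1/44263) - 4056*(-1/37045) = 32898/44263 + 4056/37045 = 1398237138/1639722835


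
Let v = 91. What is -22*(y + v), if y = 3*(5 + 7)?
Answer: -2794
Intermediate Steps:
y = 36 (y = 3*12 = 36)
-22*(y + v) = -22*(36 + 91) = -22*127 = -2794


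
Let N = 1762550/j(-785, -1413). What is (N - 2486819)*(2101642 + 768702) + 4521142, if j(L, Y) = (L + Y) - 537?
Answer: -3905509571566358/547 ≈ -7.1399e+12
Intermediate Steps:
j(L, Y) = -537 + L + Y
N = -352510/547 (N = 1762550/(-537 - 785 - 1413) = 1762550/(-2735) = 1762550*(-1/2735) = -352510/547 ≈ -644.44)
(N - 2486819)*(2101642 + 768702) + 4521142 = (-352510/547 - 2486819)*(2101642 + 768702) + 4521142 = -1360642503/547*2870344 + 4521142 = -3905512044631032/547 + 4521142 = -3905509571566358/547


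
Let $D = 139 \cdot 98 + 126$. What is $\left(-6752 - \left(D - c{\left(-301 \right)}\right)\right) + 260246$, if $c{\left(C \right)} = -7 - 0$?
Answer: $239739$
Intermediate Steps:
$c{\left(C \right)} = -7$ ($c{\left(C \right)} = -7 + 0 = -7$)
$D = 13748$ ($D = 13622 + 126 = 13748$)
$\left(-6752 - \left(D - c{\left(-301 \right)}\right)\right) + 260246 = \left(-6752 - 13755\right) + 260246 = -20507 + 260246 = 239739$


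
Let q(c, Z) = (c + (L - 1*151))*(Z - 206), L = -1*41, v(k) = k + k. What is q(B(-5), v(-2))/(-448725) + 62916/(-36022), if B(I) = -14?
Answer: -4576082/2482945 ≈ -1.8430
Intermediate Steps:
v(k) = 2*k
L = -41
q(c, Z) = (-206 + Z)*(-192 + c) (q(c, Z) = (c + (-41 - 1*151))*(Z - 206) = (c + (-41 - 151))*(-206 + Z) = (c - 192)*(-206 + Z) = (-192 + c)*(-206 + Z) = (-206 + Z)*(-192 + c))
q(B(-5), v(-2))/(-448725) + 62916/(-36022) = (39552 - 206*(-14) - 384*(-2) + (2*(-2))*(-14))/(-448725) + 62916/(-36022) = (39552 + 2884 - 192*(-4) - 4*(-14))*(-1/448725) + 62916*(-1/36022) = (39552 + 2884 + 768 + 56)*(-1/448725) - 4494/2573 = 43260*(-1/448725) - 4494/2573 = -2884/29915 - 4494/2573 = -4576082/2482945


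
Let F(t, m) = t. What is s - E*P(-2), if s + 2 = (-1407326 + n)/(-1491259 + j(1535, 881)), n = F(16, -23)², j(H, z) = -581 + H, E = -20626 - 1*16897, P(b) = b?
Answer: -22368600514/298061 ≈ -75047.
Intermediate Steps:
E = -37523 (E = -20626 - 16897 = -37523)
n = 256 (n = 16² = 256)
s = -314708/298061 (s = -2 + (-1407326 + 256)/(-1491259 + (-581 + 1535)) = -2 - 1407070/(-1491259 + 954) = -2 - 1407070/(-1490305) = -2 - 1407070*(-1/1490305) = -2 + 281414/298061 = -314708/298061 ≈ -1.0559)
s - E*P(-2) = -314708/298061 - (-37523)*(-2) = -314708/298061 - 1*75046 = -314708/298061 - 75046 = -22368600514/298061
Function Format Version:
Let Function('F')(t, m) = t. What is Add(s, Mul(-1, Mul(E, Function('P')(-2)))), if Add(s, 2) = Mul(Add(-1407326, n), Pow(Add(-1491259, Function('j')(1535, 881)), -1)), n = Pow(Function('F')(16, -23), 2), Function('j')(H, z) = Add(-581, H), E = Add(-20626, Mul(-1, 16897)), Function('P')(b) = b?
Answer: Rational(-22368600514, 298061) ≈ -75047.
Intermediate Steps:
E = -37523 (E = Add(-20626, -16897) = -37523)
n = 256 (n = Pow(16, 2) = 256)
s = Rational(-314708, 298061) (s = Add(-2, Mul(Add(-1407326, 256), Pow(Add(-1491259, Add(-581, 1535)), -1))) = Add(-2, Mul(-1407070, Pow(Add(-1491259, 954), -1))) = Add(-2, Mul(-1407070, Pow(-1490305, -1))) = Add(-2, Mul(-1407070, Rational(-1, 1490305))) = Add(-2, Rational(281414, 298061)) = Rational(-314708, 298061) ≈ -1.0559)
Add(s, Mul(-1, Mul(E, Function('P')(-2)))) = Add(Rational(-314708, 298061), Mul(-1, Mul(-37523, -2))) = Add(Rational(-314708, 298061), Mul(-1, 75046)) = Add(Rational(-314708, 298061), -75046) = Rational(-22368600514, 298061)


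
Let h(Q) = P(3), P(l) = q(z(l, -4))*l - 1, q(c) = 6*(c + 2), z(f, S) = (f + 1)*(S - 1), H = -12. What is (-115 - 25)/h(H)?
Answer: 28/65 ≈ 0.43077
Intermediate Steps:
z(f, S) = (1 + f)*(-1 + S)
q(c) = 12 + 6*c (q(c) = 6*(2 + c) = 12 + 6*c)
P(l) = -1 + l*(-18 - 30*l) (P(l) = (12 + 6*(-1 - 4 - l - 4*l))*l - 1 = (12 + 6*(-5 - 5*l))*l - 1 = (12 + (-30 - 30*l))*l - 1 = (-18 - 30*l)*l - 1 = l*(-18 - 30*l) - 1 = -1 + l*(-18 - 30*l))
h(Q) = -325 (h(Q) = -1 - 6*3*(3 + 5*3) = -1 - 6*3*(3 + 15) = -1 - 6*3*18 = -1 - 324 = -325)
(-115 - 25)/h(H) = (-115 - 25)/(-325) = -140*(-1/325) = 28/65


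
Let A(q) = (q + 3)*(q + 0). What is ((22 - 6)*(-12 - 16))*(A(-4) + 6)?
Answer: -4480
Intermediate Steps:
A(q) = q*(3 + q) (A(q) = (3 + q)*q = q*(3 + q))
((22 - 6)*(-12 - 16))*(A(-4) + 6) = ((22 - 6)*(-12 - 16))*(-4*(3 - 4) + 6) = (16*(-28))*(-4*(-1) + 6) = -448*(4 + 6) = -448*10 = -4480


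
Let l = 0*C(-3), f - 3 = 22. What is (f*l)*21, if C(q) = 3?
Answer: 0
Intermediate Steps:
f = 25 (f = 3 + 22 = 25)
l = 0 (l = 0*3 = 0)
(f*l)*21 = (25*0)*21 = 0*21 = 0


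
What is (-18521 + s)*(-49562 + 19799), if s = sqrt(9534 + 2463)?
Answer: 551240523 - 89289*sqrt(1333) ≈ 5.4798e+8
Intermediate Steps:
s = 3*sqrt(1333) (s = sqrt(11997) = 3*sqrt(1333) ≈ 109.53)
(-18521 + s)*(-49562 + 19799) = (-18521 + 3*sqrt(1333))*(-49562 + 19799) = (-18521 + 3*sqrt(1333))*(-29763) = 551240523 - 89289*sqrt(1333)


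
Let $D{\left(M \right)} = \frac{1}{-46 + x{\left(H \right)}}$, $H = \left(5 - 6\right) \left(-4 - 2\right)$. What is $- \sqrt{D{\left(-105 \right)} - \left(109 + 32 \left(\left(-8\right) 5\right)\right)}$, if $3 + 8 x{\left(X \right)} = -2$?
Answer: $- \frac{5 \sqrt{6516683}}{373} \approx -34.22$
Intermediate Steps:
$H = 6$ ($H = \left(-1\right) \left(-6\right) = 6$)
$x{\left(X \right)} = - \frac{5}{8}$ ($x{\left(X \right)} = - \frac{3}{8} + \frac{1}{8} \left(-2\right) = - \frac{3}{8} - \frac{1}{4} = - \frac{5}{8}$)
$D{\left(M \right)} = - \frac{8}{373}$ ($D{\left(M \right)} = \frac{1}{-46 - \frac{5}{8}} = \frac{1}{- \frac{373}{8}} = - \frac{8}{373}$)
$- \sqrt{D{\left(-105 \right)} - \left(109 + 32 \left(\left(-8\right) 5\right)\right)} = - \sqrt{- \frac{8}{373} - \left(109 + 32 \left(\left(-8\right) 5\right)\right)} = - \sqrt{- \frac{8}{373} - -1171} = - \sqrt{- \frac{8}{373} + \left(-109 + 1280\right)} = - \sqrt{- \frac{8}{373} + 1171} = - \sqrt{\frac{436775}{373}} = - \frac{5 \sqrt{6516683}}{373}$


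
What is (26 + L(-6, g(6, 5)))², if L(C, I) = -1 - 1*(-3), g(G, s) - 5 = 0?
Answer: 784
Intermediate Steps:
g(G, s) = 5 (g(G, s) = 5 + 0 = 5)
L(C, I) = 2 (L(C, I) = -1 + 3 = 2)
(26 + L(-6, g(6, 5)))² = (26 + 2)² = 28² = 784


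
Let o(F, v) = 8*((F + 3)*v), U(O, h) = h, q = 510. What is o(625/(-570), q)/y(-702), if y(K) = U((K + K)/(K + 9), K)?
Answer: -73780/6669 ≈ -11.063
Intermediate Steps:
y(K) = K
o(F, v) = 8*v*(3 + F) (o(F, v) = 8*((3 + F)*v) = 8*(v*(3 + F)) = 8*v*(3 + F))
o(625/(-570), q)/y(-702) = (8*510*(3 + 625/(-570)))/(-702) = (8*510*(3 + 625*(-1/570)))*(-1/702) = (8*510*(3 - 125/114))*(-1/702) = (8*510*(217/114))*(-1/702) = (147560/19)*(-1/702) = -73780/6669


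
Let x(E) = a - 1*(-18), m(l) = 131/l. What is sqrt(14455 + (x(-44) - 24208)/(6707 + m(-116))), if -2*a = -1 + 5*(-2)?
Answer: sqrt(8744521610164093)/777881 ≈ 120.21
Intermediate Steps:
a = 11/2 (a = -(-1 + 5*(-2))/2 = -(-1 - 10)/2 = -1/2*(-11) = 11/2 ≈ 5.5000)
x(E) = 47/2 (x(E) = 11/2 - 1*(-18) = 11/2 + 18 = 47/2)
sqrt(14455 + (x(-44) - 24208)/(6707 + m(-116))) = sqrt(14455 + (47/2 - 24208)/(6707 + 131/(-116))) = sqrt(14455 - 48369/(2*(6707 + 131*(-1/116)))) = sqrt(14455 - 48369/(2*(6707 - 131/116))) = sqrt(14455 - 48369/(2*777881/116)) = sqrt(14455 - 48369/2*116/777881) = sqrt(14455 - 2805402/777881) = sqrt(11241464453/777881) = sqrt(8744521610164093)/777881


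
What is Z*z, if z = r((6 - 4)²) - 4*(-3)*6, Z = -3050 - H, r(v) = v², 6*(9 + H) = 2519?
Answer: -913660/3 ≈ -3.0455e+5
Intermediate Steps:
H = 2465/6 (H = -9 + (⅙)*2519 = -9 + 2519/6 = 2465/6 ≈ 410.83)
Z = -20765/6 (Z = -3050 - 1*2465/6 = -3050 - 2465/6 = -20765/6 ≈ -3460.8)
z = 88 (z = ((6 - 4)²)² - 4*(-3)*6 = (2²)² + 12*6 = 4² + 72 = 16 + 72 = 88)
Z*z = -20765/6*88 = -913660/3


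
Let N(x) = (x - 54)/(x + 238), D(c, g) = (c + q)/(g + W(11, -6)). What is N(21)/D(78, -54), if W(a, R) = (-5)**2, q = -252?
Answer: -11/518 ≈ -0.021236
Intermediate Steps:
W(a, R) = 25
D(c, g) = (-252 + c)/(25 + g) (D(c, g) = (c - 252)/(g + 25) = (-252 + c)/(25 + g))
N(x) = (-54 + x)/(238 + x)
N(21)/D(78, -54) = ((-54 + 21)/(238 + 21))/(((-252 + 78)/(25 - 54))) = (-33/259)/((-174/(-29))) = ((1/259)*(-33))/((-1/29*(-174))) = -33/259/6 = -33/259*1/6 = -11/518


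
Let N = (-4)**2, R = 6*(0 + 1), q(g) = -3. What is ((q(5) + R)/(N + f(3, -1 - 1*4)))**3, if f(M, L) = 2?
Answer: 1/216 ≈ 0.0046296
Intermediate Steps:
R = 6 (R = 6*1 = 6)
N = 16
((q(5) + R)/(N + f(3, -1 - 1*4)))**3 = ((-3 + 6)/(16 + 2))**3 = (3/18)**3 = (3*(1/18))**3 = (1/6)**3 = 1/216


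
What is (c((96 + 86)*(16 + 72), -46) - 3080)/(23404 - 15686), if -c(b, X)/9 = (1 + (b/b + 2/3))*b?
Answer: -11396/227 ≈ -50.203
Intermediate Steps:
c(b, X) = -24*b (c(b, X) = -9*(1 + (b/b + 2/3))*b = -9*(1 + (1 + 2*(⅓)))*b = -9*(1 + (1 + ⅔))*b = -9*(1 + 5/3)*b = -24*b)
(c((96 + 86)*(16 + 72), -46) - 3080)/(23404 - 15686) = (-24*(96 + 86)*(16 + 72) - 3080)/(23404 - 15686) = (-4368*88 - 3080)/7718 = (-24*16016 - 3080)*(1/7718) = (-384384 - 3080)*(1/7718) = -387464*1/7718 = -11396/227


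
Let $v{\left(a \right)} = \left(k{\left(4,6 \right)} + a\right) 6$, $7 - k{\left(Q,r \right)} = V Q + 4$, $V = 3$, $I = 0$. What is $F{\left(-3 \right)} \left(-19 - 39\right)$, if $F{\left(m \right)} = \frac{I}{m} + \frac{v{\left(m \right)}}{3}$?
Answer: $1392$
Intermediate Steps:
$k{\left(Q,r \right)} = 3 - 3 Q$ ($k{\left(Q,r \right)} = 7 - \left(3 Q + 4\right) = 7 - \left(4 + 3 Q\right) = 3 - 3 Q$)
$v{\left(a \right)} = -54 + 6 a$ ($v{\left(a \right)} = \left(\left(3 - 12\right) + a\right) 6 = \left(-9 + a\right) 6 = -54 + 6 a$)
$F{\left(m \right)} = -18 + 2 m$ ($F{\left(m \right)} = \frac{0}{m} + \frac{-54 + 6 m}{3} = 0 + \left(-54 + 6 m\right) \frac{1}{3} = 0 + \left(-18 + 2 m\right) = -18 + 2 m$)
$F{\left(-3 \right)} \left(-19 - 39\right) = \left(-18 + 2 \left(-3\right)\right) \left(-19 - 39\right) = \left(-18 - 6\right) \left(-58\right) = \left(-24\right) \left(-58\right) = 1392$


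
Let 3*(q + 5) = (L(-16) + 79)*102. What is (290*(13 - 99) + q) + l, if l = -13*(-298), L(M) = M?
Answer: -18929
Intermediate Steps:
l = 3874
q = 2137 (q = -5 + ((-16 + 79)*102)/3 = -5 + (63*102)/3 = -5 + (⅓)*6426 = -5 + 2142 = 2137)
(290*(13 - 99) + q) + l = (290*(13 - 99) + 2137) + 3874 = (290*(-86) + 2137) + 3874 = (-24940 + 2137) + 3874 = -22803 + 3874 = -18929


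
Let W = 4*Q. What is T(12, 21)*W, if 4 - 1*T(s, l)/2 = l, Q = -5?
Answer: 680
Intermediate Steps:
T(s, l) = 8 - 2*l
W = -20 (W = 4*(-5) = -20)
T(12, 21)*W = (8 - 2*21)*(-20) = (8 - 42)*(-20) = -34*(-20) = 680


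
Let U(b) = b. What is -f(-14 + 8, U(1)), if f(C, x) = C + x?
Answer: 5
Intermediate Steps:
-f(-14 + 8, U(1)) = -((-14 + 8) + 1) = -(-6 + 1) = -1*(-5) = 5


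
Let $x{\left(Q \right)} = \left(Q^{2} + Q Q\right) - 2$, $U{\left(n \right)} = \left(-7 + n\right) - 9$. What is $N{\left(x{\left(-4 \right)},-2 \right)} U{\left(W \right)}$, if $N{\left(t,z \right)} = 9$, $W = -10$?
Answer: $-234$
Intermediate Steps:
$U{\left(n \right)} = -16 + n$
$x{\left(Q \right)} = -2 + 2 Q^{2}$ ($x{\left(Q \right)} = \left(Q^{2} + Q^{2}\right) - 2 = 2 Q^{2} - 2 = -2 + 2 Q^{2}$)
$N{\left(x{\left(-4 \right)},-2 \right)} U{\left(W \right)} = 9 \left(-16 - 10\right) = 9 \left(-26\right) = -234$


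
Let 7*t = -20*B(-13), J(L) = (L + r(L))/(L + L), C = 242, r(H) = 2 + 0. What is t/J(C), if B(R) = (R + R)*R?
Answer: -817960/427 ≈ -1915.6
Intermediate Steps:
r(H) = 2
J(L) = (2 + L)/(2*L) (J(L) = (L + 2)/(L + L) = (2 + L)/((2*L)) = (2 + L)*(1/(2*L)) = (2 + L)/(2*L))
B(R) = 2*R² (B(R) = (2*R)*R = 2*R²)
t = -6760/7 (t = (-40*(-13)²)/7 = (-40*169)/7 = (-20*338)/7 = (⅐)*(-6760) = -6760/7 ≈ -965.71)
t/J(C) = -6760*484/(2 + 242)/7 = -6760/(7*((½)*(1/242)*244)) = -6760/(7*61/121) = -6760/7*121/61 = -817960/427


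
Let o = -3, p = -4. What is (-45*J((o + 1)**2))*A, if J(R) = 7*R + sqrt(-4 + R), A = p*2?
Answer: 10080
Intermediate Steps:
A = -8 (A = -4*2 = -8)
J(R) = sqrt(-4 + R) + 7*R
(-45*J((o + 1)**2))*A = -45*(sqrt(-4 + (-3 + 1)**2) + 7*(-3 + 1)**2)*(-8) = -45*(sqrt(-4 + (-2)**2) + 7*(-2)**2)*(-8) = -45*(sqrt(-4 + 4) + 7*4)*(-8) = -45*(sqrt(0) + 28)*(-8) = -45*(0 + 28)*(-8) = -45*28*(-8) = -1260*(-8) = 10080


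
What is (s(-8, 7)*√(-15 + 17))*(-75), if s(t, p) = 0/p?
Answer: 0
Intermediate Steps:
s(t, p) = 0
(s(-8, 7)*√(-15 + 17))*(-75) = (0*√(-15 + 17))*(-75) = (0*√2)*(-75) = 0*(-75) = 0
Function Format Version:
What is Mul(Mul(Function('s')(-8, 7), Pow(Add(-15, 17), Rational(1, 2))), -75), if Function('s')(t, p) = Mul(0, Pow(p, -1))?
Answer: 0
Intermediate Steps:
Function('s')(t, p) = 0
Mul(Mul(Function('s')(-8, 7), Pow(Add(-15, 17), Rational(1, 2))), -75) = Mul(Mul(0, Pow(Add(-15, 17), Rational(1, 2))), -75) = Mul(Mul(0, Pow(2, Rational(1, 2))), -75) = Mul(0, -75) = 0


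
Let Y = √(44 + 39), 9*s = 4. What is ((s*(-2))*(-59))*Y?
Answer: 472*√83/9 ≈ 477.79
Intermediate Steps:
s = 4/9 (s = (⅑)*4 = 4/9 ≈ 0.44444)
Y = √83 ≈ 9.1104
((s*(-2))*(-59))*Y = (((4/9)*(-2))*(-59))*√83 = (-8/9*(-59))*√83 = 472*√83/9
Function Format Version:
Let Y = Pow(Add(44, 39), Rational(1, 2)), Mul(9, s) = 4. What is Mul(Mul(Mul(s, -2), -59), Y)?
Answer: Mul(Rational(472, 9), Pow(83, Rational(1, 2))) ≈ 477.79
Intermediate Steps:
s = Rational(4, 9) (s = Mul(Rational(1, 9), 4) = Rational(4, 9) ≈ 0.44444)
Y = Pow(83, Rational(1, 2)) ≈ 9.1104
Mul(Mul(Mul(s, -2), -59), Y) = Mul(Mul(Mul(Rational(4, 9), -2), -59), Pow(83, Rational(1, 2))) = Mul(Mul(Rational(-8, 9), -59), Pow(83, Rational(1, 2))) = Mul(Rational(472, 9), Pow(83, Rational(1, 2)))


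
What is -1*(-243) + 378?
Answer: 621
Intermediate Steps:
-1*(-243) + 378 = 243 + 378 = 621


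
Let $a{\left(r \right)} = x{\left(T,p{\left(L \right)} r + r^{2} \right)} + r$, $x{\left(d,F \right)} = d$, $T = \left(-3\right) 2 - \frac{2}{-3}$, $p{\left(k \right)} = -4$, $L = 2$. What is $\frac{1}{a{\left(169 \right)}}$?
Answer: $\frac{3}{491} \approx 0.00611$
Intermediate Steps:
$T = - \frac{16}{3}$ ($T = -6 - - \frac{2}{3} = -6 + \frac{2}{3} = - \frac{16}{3} \approx -5.3333$)
$a{\left(r \right)} = - \frac{16}{3} + r$
$\frac{1}{a{\left(169 \right)}} = \frac{1}{- \frac{16}{3} + 169} = \frac{1}{\frac{491}{3}} = \frac{3}{491}$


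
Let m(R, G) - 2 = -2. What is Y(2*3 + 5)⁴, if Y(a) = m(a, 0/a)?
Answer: 0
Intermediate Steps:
m(R, G) = 0 (m(R, G) = 2 - 2 = 0)
Y(a) = 0
Y(2*3 + 5)⁴ = 0⁴ = 0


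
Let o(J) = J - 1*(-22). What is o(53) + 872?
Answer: 947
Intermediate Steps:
o(J) = 22 + J (o(J) = J + 22 = 22 + J)
o(53) + 872 = (22 + 53) + 872 = 75 + 872 = 947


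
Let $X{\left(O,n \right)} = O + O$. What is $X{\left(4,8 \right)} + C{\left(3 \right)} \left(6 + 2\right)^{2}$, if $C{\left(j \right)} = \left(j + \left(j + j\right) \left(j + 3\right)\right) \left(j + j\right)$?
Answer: $14984$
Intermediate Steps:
$X{\left(O,n \right)} = 2 O$
$C{\left(j \right)} = 2 j \left(j + 2 j \left(3 + j\right)\right)$ ($C{\left(j \right)} = \left(j + 2 j \left(3 + j\right)\right) 2 j = 2 j \left(j + 2 j \left(3 + j\right)\right)$)
$X{\left(4,8 \right)} + C{\left(3 \right)} \left(6 + 2\right)^{2} = 2 \cdot 4 + 3^{2} \left(14 + 4 \cdot 3\right) \left(6 + 2\right)^{2} = 8 + 9 \left(14 + 12\right) 8^{2} = 8 + 9 \cdot 26 \cdot 64 = 8 + 234 \cdot 64 = 8 + 14976 = 14984$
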